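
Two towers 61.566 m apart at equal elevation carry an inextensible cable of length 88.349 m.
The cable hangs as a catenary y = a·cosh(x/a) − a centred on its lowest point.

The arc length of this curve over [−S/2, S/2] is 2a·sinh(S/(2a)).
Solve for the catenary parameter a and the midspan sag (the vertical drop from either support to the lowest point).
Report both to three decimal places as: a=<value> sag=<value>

seed: a₀ = √(S³/(24(L−S))) = √(61.566³/(24·26.783)) = 19.053562
iter 1: u=1.615603  f(a)=+3.721e+00  f'(a)=-3.617e+00  a ← 19.053562 − (+3.721e+00/-3.617e+00) = 20.082247
iter 2: u=1.532846  f(a)=+3.226e-01  f'(a)=-3.015e+00  a ← 20.082247 − (+3.226e-01/-3.015e+00) = 20.189245
iter 3: u=1.524723  f(a)=+2.933e-03  f'(a)=-2.960e+00  a ← 20.189245 − (+2.933e-03/-2.960e+00) = 20.190236
iter 4: u=1.524648  f(a)=+2.473e-07  f'(a)=-2.960e+00  a ← 20.190236 − (+2.473e-07/-2.960e+00) = 20.190236
iter 5: u=1.524648  f(a)=+1.421e-14  f'(a)=-2.960e+00  a ← 20.190236 − (+1.421e-14/-2.960e+00) = 20.190236
converged: |Δa| < 1e-12 after 5 iterations
sag = a·(cosh(S/(2a)) − 1) = 20.190236·(cosh(1.524648) − 1) = 28.379632
T_max/T_min = cosh(S/(2a)) = 2.405612

a=20.190 sag=28.380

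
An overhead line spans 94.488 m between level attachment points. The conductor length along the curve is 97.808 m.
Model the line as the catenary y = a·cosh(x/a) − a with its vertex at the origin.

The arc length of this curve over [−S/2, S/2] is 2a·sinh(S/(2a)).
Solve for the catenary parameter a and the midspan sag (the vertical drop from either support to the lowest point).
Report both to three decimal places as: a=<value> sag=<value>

seed: a₀ = √(S³/(24(L−S))) = √(94.488³/(24·3.320)) = 102.894064
iter 1: u=0.459152  f(a)=+3.517e-02  f'(a)=-6.590e-02  a ← 102.894064 − (+3.517e-02/-6.590e-02) = 103.427762
iter 2: u=0.456783  f(a)=+2.755e-04  f'(a)=-6.487e-02  a ← 103.427762 − (+2.755e-04/-6.487e-02) = 103.432009
iter 3: u=0.456764  f(a)=+1.721e-08  f'(a)=-6.487e-02  a ← 103.432009 − (+1.721e-08/-6.487e-02) = 103.432010
iter 4: u=0.456764  f(a)=+0.000e+00  f'(a)=-6.487e-02  a ← 103.432010 − (+0.000e+00/-6.487e-02) = 103.432010
converged: |Δa| < 1e-12 after 4 iterations
sag = a·(cosh(S/(2a)) − 1) = 103.432010·(cosh(0.456764) − 1) = 10.978575
T_max/T_min = cosh(S/(2a)) = 1.106143

a=103.432 sag=10.979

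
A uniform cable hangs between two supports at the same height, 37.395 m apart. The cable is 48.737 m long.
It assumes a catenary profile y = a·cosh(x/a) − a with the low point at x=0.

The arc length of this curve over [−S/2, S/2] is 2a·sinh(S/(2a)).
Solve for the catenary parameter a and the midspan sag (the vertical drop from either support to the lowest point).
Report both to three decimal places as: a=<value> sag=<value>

a=14.451 sag=13.880

seed: a₀ = √(S³/(24(L−S))) = √(37.395³/(24·11.342)) = 13.860212
iter 1: u=1.349005  f(a)=+1.078e+00  f'(a)=-1.954e+00  a ← 13.860212 − (+1.078e+00/-1.954e+00) = 14.411703
iter 2: u=1.297383  f(a)=+6.767e-02  f'(a)=-1.716e+00  a ← 14.411703 − (+6.767e-02/-1.716e+00) = 14.451137
iter 3: u=1.293843  f(a)=+3.063e-04  f'(a)=-1.701e+00  a ← 14.451137 − (+3.063e-04/-1.701e+00) = 14.451317
iter 4: u=1.293827  f(a)=+6.335e-09  f'(a)=-1.701e+00  a ← 14.451317 − (+6.335e-09/-1.701e+00) = 14.451317
iter 5: u=1.293827  f(a)=+0.000e+00  f'(a)=-1.701e+00  a ← 14.451317 − (+0.000e+00/-1.701e+00) = 14.451317
converged: |Δa| < 1e-12 after 5 iterations
sag = a·(cosh(S/(2a)) − 1) = 14.451317·(cosh(1.293827) − 1) = 13.880015
T_max/T_min = cosh(S/(2a)) = 1.960467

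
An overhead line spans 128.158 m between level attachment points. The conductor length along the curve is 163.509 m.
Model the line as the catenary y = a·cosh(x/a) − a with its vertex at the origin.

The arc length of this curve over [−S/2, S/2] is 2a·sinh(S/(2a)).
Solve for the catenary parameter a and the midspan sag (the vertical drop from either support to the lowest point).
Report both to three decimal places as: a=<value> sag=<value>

a=51.752 sag=45.006

seed: a₀ = √(S³/(24(L−S))) = √(128.158³/(24·35.351)) = 49.809492
iter 1: u=1.286482  f(a)=+3.043e+00  f'(a)=-1.669e+00  a ← 49.809492 − (+3.043e+00/-1.669e+00) = 51.633270
iter 2: u=1.241041  f(a)=+1.751e-01  f'(a)=-1.482e+00  a ← 51.633270 − (+1.751e-01/-1.482e+00) = 51.751471
iter 3: u=1.238206  f(a)=+6.584e-04  f'(a)=-1.471e+00  a ← 51.751471 − (+6.584e-04/-1.471e+00) = 51.751919
iter 4: u=1.238196  f(a)=+9.380e-09  f'(a)=-1.470e+00  a ← 51.751919 − (+9.380e-09/-1.470e+00) = 51.751919
iter 5: u=1.238196  f(a)=+2.842e-14  f'(a)=-1.470e+00  a ← 51.751919 − (+2.842e-14/-1.470e+00) = 51.751919
converged: |Δa| < 1e-12 after 5 iterations
sag = a·(cosh(S/(2a)) − 1) = 51.751919·(cosh(1.238196) − 1) = 45.005817
T_max/T_min = cosh(S/(2a)) = 1.869645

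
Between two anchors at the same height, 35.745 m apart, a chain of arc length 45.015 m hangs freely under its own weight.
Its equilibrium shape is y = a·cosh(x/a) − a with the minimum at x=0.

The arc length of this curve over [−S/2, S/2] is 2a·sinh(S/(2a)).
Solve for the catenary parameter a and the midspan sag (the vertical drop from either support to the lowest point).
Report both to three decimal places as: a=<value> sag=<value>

a=14.855 sag=12.113

seed: a₀ = √(S³/(24(L−S))) = √(35.745³/(24·9.270)) = 14.327732
iter 1: u=1.247406  f(a)=+7.485e-01  f'(a)=-1.507e+00  a ← 14.327732 − (+7.485e-01/-1.507e+00) = 14.824475
iter 2: u=1.205608  f(a)=+4.069e-02  f'(a)=-1.347e+00  a ← 14.824475 − (+4.069e-02/-1.347e+00) = 14.854680
iter 3: u=1.203156  f(a)=+1.355e-04  f'(a)=-1.338e+00  a ← 14.854680 − (+1.355e-04/-1.338e+00) = 14.854782
iter 4: u=1.203148  f(a)=+1.515e-09  f'(a)=-1.338e+00  a ← 14.854782 − (+1.515e-09/-1.338e+00) = 14.854782
iter 5: u=1.203148  f(a)=-7.105e-15  f'(a)=-1.338e+00  a ← 14.854782 − (-7.105e-15/-1.338e+00) = 14.854782
converged: |Δa| < 1e-12 after 5 iterations
sag = a·(cosh(S/(2a)) − 1) = 14.854782·(cosh(1.203148) − 1) = 12.112830
T_max/T_min = cosh(S/(2a)) = 1.815416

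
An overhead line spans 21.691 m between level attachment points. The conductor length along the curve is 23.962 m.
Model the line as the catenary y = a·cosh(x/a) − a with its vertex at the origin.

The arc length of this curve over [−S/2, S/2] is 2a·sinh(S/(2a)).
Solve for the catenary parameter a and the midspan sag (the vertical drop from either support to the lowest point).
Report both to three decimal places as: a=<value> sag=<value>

seed: a₀ = √(S³/(24(L−S))) = √(21.691³/(24·2.271)) = 13.683751
iter 1: u=0.792582  f(a)=+7.241e-02  f'(a)=-3.533e-01  a ← 13.683751 − (+7.241e-02/-3.533e-01) = 13.888724
iter 2: u=0.780885  f(a)=+1.659e-03  f'(a)=-3.372e-01  a ← 13.888724 − (+1.659e-03/-3.372e-01) = 13.893644
iter 3: u=0.780609  f(a)=+9.162e-07  f'(a)=-3.369e-01  a ← 13.893644 − (+9.162e-07/-3.369e-01) = 13.893646
iter 4: u=0.780609  f(a)=+2.878e-13  f'(a)=-3.369e-01  a ← 13.893646 − (+2.878e-13/-3.369e-01) = 13.893646
converged: |Δa| < 1e-12 after 4 iterations
sag = a·(cosh(S/(2a)) − 1) = 13.893646·(cosh(0.780609) − 1) = 4.452410
T_max/T_min = cosh(S/(2a)) = 1.320464

a=13.894 sag=4.452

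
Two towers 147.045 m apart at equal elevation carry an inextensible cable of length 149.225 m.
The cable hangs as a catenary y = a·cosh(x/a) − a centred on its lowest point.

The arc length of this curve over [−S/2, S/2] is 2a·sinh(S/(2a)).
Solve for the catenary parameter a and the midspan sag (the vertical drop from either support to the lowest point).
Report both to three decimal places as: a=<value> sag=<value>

seed: a₀ = √(S³/(24(L−S))) = √(147.045³/(24·2.180)) = 246.513964
iter 1: u=0.298249  f(a)=+9.716e-03  f'(a)=-1.784e-02  a ← 246.513964 − (+9.716e-03/-1.784e-02) = 247.058467
iter 2: u=0.297592  f(a)=+3.229e-05  f'(a)=-1.773e-02  a ← 247.058467 − (+3.229e-05/-1.773e-02) = 247.060289
iter 3: u=0.297589  f(a)=+3.592e-10  f'(a)=-1.773e-02  a ← 247.060289 − (+3.592e-10/-1.773e-02) = 247.060289
iter 4: u=0.297589  f(a)=-2.842e-14  f'(a)=-1.773e-02  a ← 247.060289 − (-2.842e-14/-1.773e-02) = 247.060289
converged: |Δa| < 1e-12 after 4 iterations
sag = a·(cosh(S/(2a)) − 1) = 247.060289·(cosh(0.297589) − 1) = 11.020728
T_max/T_min = cosh(S/(2a)) = 1.044607

a=247.060 sag=11.021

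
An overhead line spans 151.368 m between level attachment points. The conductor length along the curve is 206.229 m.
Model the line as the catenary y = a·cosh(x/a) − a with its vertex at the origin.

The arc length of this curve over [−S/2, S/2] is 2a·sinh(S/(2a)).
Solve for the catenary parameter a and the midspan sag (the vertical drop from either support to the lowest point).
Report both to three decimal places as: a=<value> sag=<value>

a=53.909 sag=62.447

seed: a₀ = √(S³/(24(L−S))) = √(151.368³/(24·54.861)) = 51.323188
iter 1: u=1.474655  f(a)=+6.283e+00  f'(a)=-2.640e+00  a ← 51.323188 − (+6.283e+00/-2.640e+00) = 53.702945
iter 2: u=1.409308  f(a)=+4.635e-01  f'(a)=-2.264e+00  a ← 53.702945 − (+4.635e-01/-2.264e+00) = 53.907655
iter 3: u=1.403956  f(a)=+2.965e-03  f'(a)=-2.235e+00  a ← 53.907655 − (+2.965e-03/-2.235e+00) = 53.908982
iter 4: u=1.403922  f(a)=+1.231e-07  f'(a)=-2.235e+00  a ← 53.908982 − (+1.231e-07/-2.235e+00) = 53.908982
iter 5: u=1.403922  f(a)=-2.842e-14  f'(a)=-2.235e+00  a ← 53.908982 − (-2.842e-14/-2.235e+00) = 53.908982
converged: |Δa| < 1e-12 after 5 iterations
sag = a·(cosh(S/(2a)) − 1) = 53.908982·(cosh(1.403922) − 1) = 62.447275
T_max/T_min = cosh(S/(2a)) = 2.158383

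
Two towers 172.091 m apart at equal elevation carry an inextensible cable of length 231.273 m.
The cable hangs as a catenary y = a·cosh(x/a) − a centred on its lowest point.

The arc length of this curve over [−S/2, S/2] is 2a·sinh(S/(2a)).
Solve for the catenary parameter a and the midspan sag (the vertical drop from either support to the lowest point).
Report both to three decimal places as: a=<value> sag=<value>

seed: a₀ = √(S³/(24(L−S))) = √(172.091³/(24·59.182)) = 59.901376
iter 1: u=1.436453  f(a)=+6.415e+00  f'(a)=-2.415e+00  a ← 59.901376 − (+6.415e+00/-2.415e+00) = 62.557575
iter 2: u=1.375461  f(a)=+4.513e-01  f'(a)=-2.086e+00  a ← 62.557575 − (+4.513e-01/-2.086e+00) = 62.773939
iter 3: u=1.370720  f(a)=+2.608e-03  f'(a)=-2.062e+00  a ← 62.773939 − (+2.608e-03/-2.062e+00) = 62.775204
iter 4: u=1.370692  f(a)=+8.823e-08  f'(a)=-2.062e+00  a ← 62.775204 − (+8.823e-08/-2.062e+00) = 62.775204
iter 5: u=1.370692  f(a)=+2.842e-14  f'(a)=-2.062e+00  a ← 62.775204 − (+2.842e-14/-2.062e+00) = 62.775204
converged: |Δa| < 1e-12 after 5 iterations
sag = a·(cosh(S/(2a)) − 1) = 62.775204·(cosh(1.370692) − 1) = 68.801870
T_max/T_min = cosh(S/(2a)) = 2.096004

a=62.775 sag=68.802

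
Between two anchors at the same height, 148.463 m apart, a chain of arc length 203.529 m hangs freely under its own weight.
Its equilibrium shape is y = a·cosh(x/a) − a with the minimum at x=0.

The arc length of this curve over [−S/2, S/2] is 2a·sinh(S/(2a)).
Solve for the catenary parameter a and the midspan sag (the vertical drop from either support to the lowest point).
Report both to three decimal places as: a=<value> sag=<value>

seed: a₀ = √(S³/(24(L−S))) = √(148.463³/(24·55.066)) = 49.759953
iter 1: u=1.491792  f(a)=+6.462e+00  f'(a)=-2.747e+00  a ← 49.759953 − (+6.462e+00/-2.747e+00) = 52.112745
iter 2: u=1.424440  f(a)=+4.866e-01  f'(a)=-2.347e+00  a ← 52.112745 − (+4.866e-01/-2.347e+00) = 52.320055
iter 3: u=1.418796  f(a)=+3.256e-03  f'(a)=-2.316e+00  a ← 52.320055 − (+3.256e-03/-2.316e+00) = 52.321461
iter 4: u=1.418758  f(a)=+1.479e-07  f'(a)=-2.316e+00  a ← 52.321461 − (+1.479e-07/-2.316e+00) = 52.321461
iter 5: u=1.418758  f(a)=+2.842e-14  f'(a)=-2.316e+00  a ← 52.321461 − (+2.842e-14/-2.316e+00) = 52.321461
converged: |Δa| < 1e-12 after 5 iterations
sag = a·(cosh(S/(2a)) − 1) = 52.321461·(cosh(1.418758) − 1) = 62.105585
T_max/T_min = cosh(S/(2a)) = 2.187000

a=52.321 sag=62.106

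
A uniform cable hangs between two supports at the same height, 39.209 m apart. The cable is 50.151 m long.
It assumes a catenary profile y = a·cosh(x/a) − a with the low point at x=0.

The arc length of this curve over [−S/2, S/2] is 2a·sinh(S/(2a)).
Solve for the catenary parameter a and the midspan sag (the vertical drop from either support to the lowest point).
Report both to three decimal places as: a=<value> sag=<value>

seed: a₀ = √(S³/(24(L−S))) = √(39.209³/(24·10.942)) = 15.150420
iter 1: u=1.293991  f(a)=+9.535e-01  f'(a)=-1.701e+00  a ← 15.150420 − (+9.535e-01/-1.701e+00) = 15.710870
iter 2: u=1.247830  f(a)=+5.546e-02  f'(a)=-1.509e+00  a ← 15.710870 − (+5.546e-02/-1.509e+00) = 15.747634
iter 3: u=1.244917  f(a)=+2.133e-04  f'(a)=-1.497e+00  a ← 15.747634 − (+2.133e-04/-1.497e+00) = 15.747776
iter 4: u=1.244906  f(a)=+3.181e-09  f'(a)=-1.497e+00  a ← 15.747776 − (+3.181e-09/-1.497e+00) = 15.747776
iter 5: u=1.244906  f(a)=-7.105e-15  f'(a)=-1.497e+00  a ← 15.747776 − (-7.105e-15/-1.497e+00) = 15.747776
converged: |Δa| < 1e-12 after 5 iterations
sag = a·(cosh(S/(2a)) − 1) = 15.747776·(cosh(1.244906) − 1) = 13.862579
T_max/T_min = cosh(S/(2a)) = 1.880288

a=15.748 sag=13.863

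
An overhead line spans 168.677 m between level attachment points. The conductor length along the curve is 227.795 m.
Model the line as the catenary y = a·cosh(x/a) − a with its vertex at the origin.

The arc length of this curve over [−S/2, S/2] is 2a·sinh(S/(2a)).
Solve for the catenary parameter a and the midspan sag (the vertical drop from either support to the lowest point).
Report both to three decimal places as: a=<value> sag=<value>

seed: a₀ = √(S³/(24(L−S))) = √(168.677³/(24·59.118)) = 58.159185
iter 1: u=1.450132  f(a)=+6.536e+00  f'(a)=-2.494e+00  a ← 58.159185 − (+6.536e+00/-2.494e+00) = 60.780172
iter 2: u=1.387599  f(a)=+4.678e-01  f'(a)=-2.149e+00  a ← 60.780172 − (+4.678e-01/-2.149e+00) = 60.997912
iter 3: u=1.382646  f(a)=+2.805e-03  f'(a)=-2.123e+00  a ← 60.997912 − (+2.805e-03/-2.123e+00) = 60.999233
iter 4: u=1.382616  f(a)=+1.022e-07  f'(a)=-2.123e+00  a ← 60.999233 − (+1.022e-07/-2.123e+00) = 60.999233
iter 5: u=1.382616  f(a)=+0.000e+00  f'(a)=-2.123e+00  a ← 60.999233 − (+0.000e+00/-2.123e+00) = 60.999233
converged: |Δa| < 1e-12 after 5 iterations
sag = a·(cosh(S/(2a)) − 1) = 60.999233·(cosh(1.382616) − 1) = 68.204277
T_max/T_min = cosh(S/(2a)) = 2.118117

a=60.999 sag=68.204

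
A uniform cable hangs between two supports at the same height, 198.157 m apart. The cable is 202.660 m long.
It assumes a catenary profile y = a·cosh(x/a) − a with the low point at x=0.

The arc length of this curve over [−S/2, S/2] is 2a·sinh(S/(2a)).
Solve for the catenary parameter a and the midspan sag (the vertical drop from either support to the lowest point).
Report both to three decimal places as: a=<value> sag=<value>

seed: a₀ = √(S³/(24(L−S))) = √(198.157³/(24·4.503)) = 268.322773
iter 1: u=0.369251  f(a)=+3.080e-02  f'(a)=-3.402e-02  a ← 268.322773 − (+3.080e-02/-3.402e-02) = 269.227967
iter 2: u=0.368010  f(a)=+1.565e-04  f'(a)=-3.368e-02  a ← 269.227967 − (+1.565e-04/-3.368e-02) = 269.232615
iter 3: u=0.368003  f(a)=+4.091e-09  f'(a)=-3.368e-02  a ← 269.232615 − (+4.091e-09/-3.368e-02) = 269.232615
iter 4: u=0.368003  f(a)=-2.842e-14  f'(a)=-3.368e-02  a ← 269.232615 − (-2.842e-14/-3.368e-02) = 269.232615
converged: |Δa| < 1e-12 after 4 iterations
sag = a·(cosh(S/(2a)) − 1) = 269.232615·(cosh(0.368003) − 1) = 18.437282
T_max/T_min = cosh(S/(2a)) = 1.068481

a=269.233 sag=18.437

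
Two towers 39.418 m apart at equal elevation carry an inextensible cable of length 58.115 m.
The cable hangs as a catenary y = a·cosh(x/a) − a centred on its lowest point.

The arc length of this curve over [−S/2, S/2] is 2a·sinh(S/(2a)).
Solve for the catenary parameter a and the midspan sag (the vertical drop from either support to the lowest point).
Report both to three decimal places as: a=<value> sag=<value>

a=12.437 sag=19.170

seed: a₀ = √(S³/(24(L−S))) = √(39.418³/(24·18.697)) = 11.682890
iter 1: u=1.686997  f(a)=+2.848e+00  f'(a)=-4.209e+00  a ← 11.682890 − (+2.848e+00/-4.209e+00) = 12.359521
iter 2: u=1.594641  f(a)=+2.662e-01  f'(a)=-3.456e+00  a ← 12.359521 − (+2.662e-01/-3.456e+00) = 12.436535
iter 3: u=1.584766  f(a)=+2.854e-03  f'(a)=-3.382e+00  a ← 12.436535 − (+2.854e-03/-3.382e+00) = 12.437379
iter 4: u=1.584659  f(a)=+3.359e-07  f'(a)=-3.382e+00  a ← 12.437379 − (+3.359e-07/-3.382e+00) = 12.437379
iter 5: u=1.584659  f(a)=+0.000e+00  f'(a)=-3.382e+00  a ← 12.437379 − (+0.000e+00/-3.382e+00) = 12.437379
converged: |Δa| < 1e-12 after 5 iterations
sag = a·(cosh(S/(2a)) − 1) = 12.437379·(cosh(1.584659) − 1) = 19.170005
T_max/T_min = cosh(S/(2a)) = 2.541322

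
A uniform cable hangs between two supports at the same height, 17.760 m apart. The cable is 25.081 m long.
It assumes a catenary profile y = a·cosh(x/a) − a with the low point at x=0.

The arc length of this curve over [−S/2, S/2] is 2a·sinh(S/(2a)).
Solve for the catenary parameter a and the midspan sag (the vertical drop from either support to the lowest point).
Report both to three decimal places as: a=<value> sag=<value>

a=5.967 sag=7.921

seed: a₀ = √(S³/(24(L−S))) = √(17.760³/(24·7.321)) = 5.646426
iter 1: u=1.572676  f(a)=+9.605e-01  f'(a)=-3.294e+00  a ← 5.646426 − (+9.605e-01/-3.294e+00) = 5.938045
iter 2: u=1.495442  f(a)=+7.943e-02  f'(a)=-2.770e+00  a ← 5.938045 − (+7.943e-02/-2.770e+00) = 5.966723
iter 3: u=1.488254  f(a)=+6.514e-04  f'(a)=-2.724e+00  a ← 5.966723 − (+6.514e-04/-2.724e+00) = 5.966962
iter 4: u=1.488194  f(a)=+4.459e-08  f'(a)=-2.724e+00  a ← 5.966962 − (+4.459e-08/-2.724e+00) = 5.966962
iter 5: u=1.488194  f(a)=-3.553e-15  f'(a)=-2.724e+00  a ← 5.966962 − (-3.553e-15/-2.724e+00) = 5.966962
converged: |Δa| < 1e-12 after 5 iterations
sag = a·(cosh(S/(2a)) − 1) = 5.966962·(cosh(1.488194) − 1) = 7.920758
T_max/T_min = cosh(S/(2a)) = 2.327436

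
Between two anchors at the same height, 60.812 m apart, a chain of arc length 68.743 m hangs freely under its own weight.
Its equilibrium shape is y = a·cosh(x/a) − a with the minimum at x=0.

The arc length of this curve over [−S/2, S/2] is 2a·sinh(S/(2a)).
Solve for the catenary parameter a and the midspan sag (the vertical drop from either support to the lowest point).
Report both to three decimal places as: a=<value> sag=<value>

a=35.026 sag=14.048

seed: a₀ = √(S³/(24(L−S))) = √(60.812³/(24·7.931)) = 34.372754
iter 1: u=0.884596  f(a)=+3.161e-01  f'(a)=-4.986e-01  a ← 34.372754 − (+3.161e-01/-4.986e-01) = 35.006822
iter 2: u=0.868574  f(a)=+8.960e-03  f'(a)=-4.707e-01  a ← 35.006822 − (+8.960e-03/-4.707e-01) = 35.025857
iter 3: u=0.868102  f(a)=+7.662e-06  f'(a)=-4.699e-01  a ← 35.025857 − (+7.662e-06/-4.699e-01) = 35.025874
iter 4: u=0.868101  f(a)=+5.627e-12  f'(a)=-4.699e-01  a ← 35.025874 − (+5.627e-12/-4.699e-01) = 35.025874
converged: |Δa| < 1e-12 after 4 iterations
sag = a·(cosh(S/(2a)) − 1) = 35.025874·(cosh(0.868101) − 1) = 14.047661
T_max/T_min = cosh(S/(2a)) = 1.401065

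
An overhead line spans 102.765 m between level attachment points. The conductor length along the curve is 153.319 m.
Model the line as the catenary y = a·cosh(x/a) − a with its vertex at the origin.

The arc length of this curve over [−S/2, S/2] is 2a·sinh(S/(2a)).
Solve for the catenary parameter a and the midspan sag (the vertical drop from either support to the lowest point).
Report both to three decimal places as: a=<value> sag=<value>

a=31.905 sag=51.129

seed: a₀ = √(S³/(24(L−S))) = √(102.765³/(24·50.554)) = 29.907799
iter 1: u=1.718030  f(a)=+8.007e+00  f'(a)=-4.490e+00  a ← 29.907799 − (+8.007e+00/-4.490e+00) = 31.691293
iter 2: u=1.621344  f(a)=+7.722e-01  f'(a)=-3.662e+00  a ← 31.691293 − (+7.722e-01/-3.662e+00) = 31.902150
iter 3: u=1.610628  f(a)=+8.872e-03  f'(a)=-3.578e+00  a ← 31.902150 − (+8.872e-03/-3.578e+00) = 31.904630
iter 4: u=1.610503  f(a)=+1.201e-06  f'(a)=-3.577e+00  a ← 31.904630 − (+1.201e-06/-3.577e+00) = 31.904630
iter 5: u=1.610503  f(a)=+5.684e-14  f'(a)=-3.577e+00  a ← 31.904630 − (+5.684e-14/-3.577e+00) = 31.904630
converged: |Δa| < 1e-12 after 5 iterations
sag = a·(cosh(S/(2a)) − 1) = 31.904630·(cosh(1.610503) − 1) = 51.129004
T_max/T_min = cosh(S/(2a)) = 2.602557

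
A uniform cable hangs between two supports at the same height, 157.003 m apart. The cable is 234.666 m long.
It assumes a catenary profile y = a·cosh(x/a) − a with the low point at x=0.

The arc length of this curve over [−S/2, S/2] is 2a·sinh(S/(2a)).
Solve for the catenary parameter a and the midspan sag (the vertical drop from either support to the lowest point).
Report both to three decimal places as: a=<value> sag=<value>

seed: a₀ = √(S³/(24(L−S))) = √(157.003³/(24·77.663)) = 45.566873
iter 1: u=1.722776  f(a)=+1.237e+01  f'(a)=-4.534e+00  a ← 45.566873 − (+1.237e+01/-4.534e+00) = 48.296145
iter 2: u=1.625420  f(a)=+1.199e+00  f'(a)=-3.694e+00  a ← 48.296145 − (+1.199e+00/-3.694e+00) = 48.620680
iter 3: u=1.614570  f(a)=+1.392e-02  f'(a)=-3.609e+00  a ← 48.620680 − (+1.392e-02/-3.609e+00) = 48.624538
iter 4: u=1.614442  f(a)=+1.925e-06  f'(a)=-3.608e+00  a ← 48.624538 − (+1.925e-06/-3.608e+00) = 48.624538
iter 5: u=1.614442  f(a)=-2.842e-14  f'(a)=-3.608e+00  a ← 48.624538 − (-2.842e-14/-3.608e+00) = 48.624538
converged: |Δa| < 1e-12 after 5 iterations
sag = a·(cosh(S/(2a)) − 1) = 48.624538·(cosh(1.614442) − 1) = 78.384826
T_max/T_min = cosh(S/(2a)) = 2.612043

a=48.625 sag=78.385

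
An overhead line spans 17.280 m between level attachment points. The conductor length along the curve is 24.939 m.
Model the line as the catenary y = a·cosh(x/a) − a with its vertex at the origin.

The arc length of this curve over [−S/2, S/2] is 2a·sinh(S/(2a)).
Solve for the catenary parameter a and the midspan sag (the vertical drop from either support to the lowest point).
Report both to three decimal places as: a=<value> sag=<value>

seed: a₀ = √(S³/(24(L−S))) = √(17.280³/(24·7.659)) = 5.298146
iter 1: u=1.630759  f(a)=+1.085e+00  f'(a)=-3.737e+00  a ← 5.298146 − (+1.085e+00/-3.737e+00) = 5.588590
iter 2: u=1.546007  f(a)=+9.564e-02  f'(a)=-3.105e+00  a ← 5.588590 − (+9.564e-02/-3.105e+00) = 5.619393
iter 3: u=1.537533  f(a)=+9.012e-04  f'(a)=-3.047e+00  a ← 5.619393 − (+9.012e-04/-3.047e+00) = 5.619689
iter 4: u=1.537452  f(a)=+8.168e-08  f'(a)=-3.046e+00  a ← 5.619689 − (+8.168e-08/-3.046e+00) = 5.619689
iter 5: u=1.537452  f(a)=+7.105e-15  f'(a)=-3.046e+00  a ← 5.619689 − (+7.105e-15/-3.046e+00) = 5.619689
converged: |Δa| < 1e-12 after 5 iterations
sag = a·(cosh(S/(2a)) − 1) = 5.619689·(cosh(1.537452) − 1) = 8.057640
T_max/T_min = cosh(S/(2a)) = 2.433823

a=5.620 sag=8.058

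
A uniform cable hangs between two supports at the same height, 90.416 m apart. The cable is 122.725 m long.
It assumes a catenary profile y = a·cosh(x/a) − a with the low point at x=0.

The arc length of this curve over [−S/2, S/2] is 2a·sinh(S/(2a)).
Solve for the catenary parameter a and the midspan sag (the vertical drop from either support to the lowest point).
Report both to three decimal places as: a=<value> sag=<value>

seed: a₀ = √(S³/(24(L−S))) = √(90.416³/(24·32.309)) = 30.874544
iter 1: u=1.464248  f(a)=+3.646e+00  f'(a)=-2.577e+00  a ← 30.874544 − (+3.646e+00/-2.577e+00) = 32.289043
iter 2: u=1.400103  f(a)=+2.655e-01  f'(a)=-2.214e+00  a ← 32.289043 − (+2.655e-01/-2.214e+00) = 32.408943
iter 3: u=1.394924  f(a)=+1.653e-03  f'(a)=-2.187e+00  a ← 32.408943 − (+1.653e-03/-2.187e+00) = 32.409699
iter 4: u=1.394891  f(a)=+6.493e-08  f'(a)=-2.187e+00  a ← 32.409699 − (+6.493e-08/-2.187e+00) = 32.409699
iter 5: u=1.394891  f(a)=+1.421e-14  f'(a)=-2.187e+00  a ← 32.409699 − (+1.421e-14/-2.187e+00) = 32.409699
converged: |Δa| < 1e-12 after 5 iterations
sag = a·(cosh(S/(2a)) − 1) = 32.409699·(cosh(1.394891) − 1) = 36.985870
T_max/T_min = cosh(S/(2a)) = 2.141198

a=32.410 sag=36.986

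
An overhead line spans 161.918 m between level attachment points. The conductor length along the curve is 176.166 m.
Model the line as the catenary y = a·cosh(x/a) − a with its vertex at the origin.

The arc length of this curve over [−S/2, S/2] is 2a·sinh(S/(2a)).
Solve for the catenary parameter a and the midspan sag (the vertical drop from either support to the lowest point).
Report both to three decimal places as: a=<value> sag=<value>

a=112.861 sag=30.304

seed: a₀ = √(S³/(24(L−S))) = √(161.918³/(24·14.248)) = 111.419222
iter 1: u=0.726616  f(a)=+3.809e-01  f'(a)=-2.695e-01  a ← 111.419222 − (+3.809e-01/-2.695e-01) = 112.832463
iter 2: u=0.717515  f(a)=+7.368e-03  f'(a)=-2.592e-01  a ← 112.832463 − (+7.368e-03/-2.592e-01) = 112.860891
iter 3: u=0.717334  f(a)=+2.878e-06  f'(a)=-2.590e-01  a ← 112.860891 − (+2.878e-06/-2.590e-01) = 112.860902
iter 4: u=0.717334  f(a)=+4.263e-13  f'(a)=-2.590e-01  a ← 112.860902 − (+4.263e-13/-2.590e-01) = 112.860902
converged: |Δa| < 1e-12 after 4 iterations
sag = a·(cosh(S/(2a)) − 1) = 112.860902·(cosh(0.717334) − 1) = 30.304031
T_max/T_min = cosh(S/(2a)) = 1.268508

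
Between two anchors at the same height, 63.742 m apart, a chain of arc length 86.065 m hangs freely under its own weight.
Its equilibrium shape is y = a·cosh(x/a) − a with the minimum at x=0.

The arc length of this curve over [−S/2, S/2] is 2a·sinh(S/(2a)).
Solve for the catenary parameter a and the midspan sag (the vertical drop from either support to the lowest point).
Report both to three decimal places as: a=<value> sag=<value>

seed: a₀ = √(S³/(24(L−S))) = √(63.742³/(24·22.323)) = 21.986527
iter 1: u=1.449570  f(a)=+2.466e+00  f'(a)=-2.491e+00  a ← 21.986527 − (+2.466e+00/-2.491e+00) = 22.976711
iter 2: u=1.387100  f(a)=+1.764e-01  f'(a)=-2.146e+00  a ← 22.976711 − (+1.764e-01/-2.146e+00) = 23.058905
iter 3: u=1.382156  f(a)=+1.056e-03  f'(a)=-2.120e+00  a ← 23.058905 − (+1.056e-03/-2.120e+00) = 23.059403
iter 4: u=1.382126  f(a)=+3.834e-08  f'(a)=-2.120e+00  a ← 23.059403 − (+3.834e-08/-2.120e+00) = 23.059403
iter 5: u=1.382126  f(a)=+0.000e+00  f'(a)=-2.120e+00  a ← 23.059403 − (+0.000e+00/-2.120e+00) = 23.059403
converged: |Δa| < 1e-12 after 5 iterations
sag = a·(cosh(S/(2a)) − 1) = 23.059403·(cosh(1.382126) − 1) = 25.762028
T_max/T_min = cosh(S/(2a)) = 2.117203

a=23.059 sag=25.762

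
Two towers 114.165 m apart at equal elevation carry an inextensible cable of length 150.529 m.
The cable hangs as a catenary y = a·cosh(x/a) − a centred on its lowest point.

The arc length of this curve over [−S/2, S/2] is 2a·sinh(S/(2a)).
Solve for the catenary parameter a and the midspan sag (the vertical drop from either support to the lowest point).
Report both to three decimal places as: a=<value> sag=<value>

a=43.135 sag=43.614

seed: a₀ = √(S³/(24(L−S))) = √(114.165³/(24·36.364)) = 41.291250
iter 1: u=1.382436  f(a)=+3.637e+00  f'(a)=-2.122e+00  a ← 41.291250 − (+3.637e+00/-2.122e+00) = 43.005484
iter 2: u=1.327331  f(a)=+2.388e-01  f'(a)=-1.852e+00  a ← 43.005484 − (+2.388e-01/-1.852e+00) = 43.134441
iter 3: u=1.323362  f(a)=+1.189e-03  f'(a)=-1.833e+00  a ← 43.134441 − (+1.189e-03/-1.833e+00) = 43.135089
iter 4: u=1.323343  f(a)=+2.979e-08  f'(a)=-1.833e+00  a ← 43.135089 − (+2.979e-08/-1.833e+00) = 43.135089
iter 5: u=1.323343  f(a)=+2.842e-14  f'(a)=-1.833e+00  a ← 43.135089 − (+2.842e-14/-1.833e+00) = 43.135089
converged: |Δa| < 1e-12 after 5 iterations
sag = a·(cosh(S/(2a)) − 1) = 43.135089·(cosh(1.323343) − 1) = 43.613864
T_max/T_min = cosh(S/(2a)) = 2.011099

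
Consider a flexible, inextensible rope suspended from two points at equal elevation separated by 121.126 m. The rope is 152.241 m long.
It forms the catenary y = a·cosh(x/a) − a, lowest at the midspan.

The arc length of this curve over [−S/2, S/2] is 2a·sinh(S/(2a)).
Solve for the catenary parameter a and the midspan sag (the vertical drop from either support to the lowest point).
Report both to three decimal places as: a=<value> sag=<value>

a=50.561 sag=40.821

seed: a₀ = √(S³/(24(L−S))) = √(121.126³/(24·31.115)) = 48.782667
iter 1: u=1.241486  f(a)=+2.488e+00  f'(a)=-1.483e+00  a ← 48.782667 − (+2.488e+00/-1.483e+00) = 50.459723
iter 2: u=1.200225  f(a)=+1.340e-01  f'(a)=-1.327e+00  a ← 50.459723 − (+1.340e-01/-1.327e+00) = 50.560702
iter 3: u=1.197828  f(a)=+4.382e-04  f'(a)=-1.319e+00  a ← 50.560702 − (+4.382e-04/-1.319e+00) = 50.561034
iter 4: u=1.197820  f(a)=+4.717e-09  f'(a)=-1.319e+00  a ← 50.561034 − (+4.717e-09/-1.319e+00) = 50.561034
iter 5: u=1.197820  f(a)=+2.842e-14  f'(a)=-1.319e+00  a ← 50.561034 − (+2.842e-14/-1.319e+00) = 50.561034
converged: |Δa| < 1e-12 after 5 iterations
sag = a·(cosh(S/(2a)) − 1) = 50.561034·(cosh(1.197820) − 1) = 40.821397
T_max/T_min = cosh(S/(2a)) = 1.807369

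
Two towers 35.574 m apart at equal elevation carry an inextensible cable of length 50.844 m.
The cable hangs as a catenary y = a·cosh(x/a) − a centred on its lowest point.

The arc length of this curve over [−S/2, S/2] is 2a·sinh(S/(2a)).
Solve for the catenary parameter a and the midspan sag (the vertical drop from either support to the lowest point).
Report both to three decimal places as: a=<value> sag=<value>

seed: a₀ = √(S³/(24(L−S))) = √(35.574³/(24·15.270)) = 11.083423
iter 1: u=1.604829  f(a)=+2.091e+00  f'(a)=-3.534e+00  a ← 11.083423 − (+2.091e+00/-3.534e+00) = 11.675274
iter 2: u=1.523476  f(a)=+1.792e-01  f'(a)=-2.952e+00  a ← 11.675274 − (+1.792e-01/-2.952e+00) = 11.735983
iter 3: u=1.515595  f(a)=+1.588e-03  f'(a)=-2.900e+00  a ← 11.735983 − (+1.588e-03/-2.900e+00) = 11.736531
iter 4: u=1.515524  f(a)=+1.272e-07  f'(a)=-2.899e+00  a ← 11.736531 − (+1.272e-07/-2.899e+00) = 11.736531
iter 5: u=1.515524  f(a)=+0.000e+00  f'(a)=-2.899e+00  a ← 11.736531 − (+0.000e+00/-2.899e+00) = 11.736531
converged: |Δa| < 1e-12 after 5 iterations
sag = a·(cosh(S/(2a)) − 1) = 11.736531·(cosh(1.515524) − 1) = 16.263902
T_max/T_min = cosh(S/(2a)) = 2.385750

a=11.737 sag=16.264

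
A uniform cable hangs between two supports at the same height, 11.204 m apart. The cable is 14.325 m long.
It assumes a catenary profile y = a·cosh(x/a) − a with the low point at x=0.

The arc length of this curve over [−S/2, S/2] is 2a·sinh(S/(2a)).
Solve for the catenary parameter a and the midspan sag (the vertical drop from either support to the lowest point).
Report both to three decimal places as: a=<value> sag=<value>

seed: a₀ = √(S³/(24(L−S))) = √(11.204³/(24·3.121)) = 4.333184
iter 1: u=1.292814  f(a)=+2.714e-01  f'(a)=-1.696e+00  a ← 4.333184 − (+2.714e-01/-1.696e+00) = 4.493222
iter 2: u=1.246767  f(a)=+1.576e-02  f'(a)=-1.504e+00  a ← 4.493222 − (+1.576e-02/-1.504e+00) = 4.503701
iter 3: u=1.243866  f(a)=+6.040e-05  f'(a)=-1.493e+00  a ← 4.503701 − (+6.040e-05/-1.493e+00) = 4.503741
iter 4: u=1.243855  f(a)=+8.945e-10  f'(a)=-1.493e+00  a ← 4.503741 − (+8.945e-10/-1.493e+00) = 4.503741
iter 5: u=1.243855  f(a)=+0.000e+00  f'(a)=-1.493e+00  a ← 4.503741 − (+0.000e+00/-1.493e+00) = 4.503741
converged: |Δa| < 1e-12 after 5 iterations
sag = a·(cosh(S/(2a)) − 1) = 4.503741·(cosh(1.243855) − 1) = 3.957056
T_max/T_min = cosh(S/(2a)) = 1.878615

a=4.504 sag=3.957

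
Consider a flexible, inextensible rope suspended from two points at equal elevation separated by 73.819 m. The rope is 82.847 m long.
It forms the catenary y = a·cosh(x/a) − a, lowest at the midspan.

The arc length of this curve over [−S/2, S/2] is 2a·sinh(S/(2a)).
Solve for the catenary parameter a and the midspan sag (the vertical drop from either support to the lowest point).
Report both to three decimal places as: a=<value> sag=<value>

seed: a₀ = √(S³/(24(L−S))) = √(73.819³/(24·9.028)) = 43.087455
iter 1: u=0.856618  f(a)=+3.371e-01  f'(a)=-4.506e-01  a ← 43.087455 − (+3.371e-01/-4.506e-01) = 43.835491
iter 2: u=0.842000  f(a)=+8.979e-03  f'(a)=-4.269e-01  a ← 43.835491 − (+8.979e-03/-4.269e-01) = 43.856523
iter 3: u=0.841597  f(a)=+6.756e-06  f'(a)=-4.263e-01  a ← 43.856523 − (+6.756e-06/-4.263e-01) = 43.856539
iter 4: u=0.841596  f(a)=+3.851e-12  f'(a)=-4.263e-01  a ← 43.856539 − (+3.851e-12/-4.263e-01) = 43.856539
converged: |Δa| < 1e-12 after 4 iterations
sag = a·(cosh(S/(2a)) − 1) = 43.856539·(cosh(0.841596) − 1) = 16.470092
T_max/T_min = cosh(S/(2a)) = 1.375545

a=43.857 sag=16.470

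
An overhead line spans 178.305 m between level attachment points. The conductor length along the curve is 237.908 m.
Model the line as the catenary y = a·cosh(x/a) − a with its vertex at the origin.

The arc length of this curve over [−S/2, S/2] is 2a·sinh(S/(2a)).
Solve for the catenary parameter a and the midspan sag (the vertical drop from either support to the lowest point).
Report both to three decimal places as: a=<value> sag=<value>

a=65.893 sag=70.092

seed: a₀ = √(S³/(24(L−S))) = √(178.305³/(24·59.603)) = 62.951430
iter 1: u=1.416211  f(a)=+6.271e+00  f'(a)=-2.302e+00  a ← 62.951430 − (+6.271e+00/-2.302e+00) = 65.675855
iter 2: u=1.357462  f(a)=+4.301e-01  f'(a)=-1.996e+00  a ← 65.675855 − (+4.301e-01/-1.996e+00) = 65.891332
iter 3: u=1.353023  f(a)=+2.352e-03  f'(a)=-1.974e+00  a ← 65.891332 − (+2.352e-03/-1.974e+00) = 65.892524
iter 4: u=1.352999  f(a)=+7.121e-08  f'(a)=-1.974e+00  a ← 65.892524 − (+7.121e-08/-1.974e+00) = 65.892524
iter 5: u=1.352999  f(a)=+2.842e-14  f'(a)=-1.974e+00  a ← 65.892524 − (+2.842e-14/-1.974e+00) = 65.892524
converged: |Δa| < 1e-12 after 5 iterations
sag = a·(cosh(S/(2a)) − 1) = 65.892524·(cosh(1.352999) − 1) = 70.092324
T_max/T_min = cosh(S/(2a)) = 2.063737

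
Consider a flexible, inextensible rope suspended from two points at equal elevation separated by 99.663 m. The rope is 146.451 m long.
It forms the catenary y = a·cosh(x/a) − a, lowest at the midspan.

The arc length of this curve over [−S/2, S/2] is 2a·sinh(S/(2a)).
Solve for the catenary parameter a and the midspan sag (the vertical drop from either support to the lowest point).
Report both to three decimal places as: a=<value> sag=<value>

a=31.591 sag=48.159

seed: a₀ = √(S³/(24(L−S))) = √(99.663³/(24·46.788)) = 29.691222
iter 1: u=1.678324  f(a)=+7.049e+00  f'(a)=-4.134e+00  a ← 29.691222 − (+7.049e+00/-4.134e+00) = 31.396613
iter 2: u=1.587162  f(a)=+6.530e-01  f'(a)=-3.400e+00  a ← 31.396613 − (+6.530e-01/-3.400e+00) = 31.588647
iter 3: u=1.577513  f(a)=+6.865e-03  f'(a)=-3.329e+00  a ← 31.588647 − (+6.865e-03/-3.329e+00) = 31.590710
iter 4: u=1.577410  f(a)=+7.766e-07  f'(a)=-3.328e+00  a ← 31.590710 − (+7.766e-07/-3.328e+00) = 31.590710
iter 5: u=1.577410  f(a)=+5.684e-14  f'(a)=-3.328e+00  a ← 31.590710 − (+5.684e-14/-3.328e+00) = 31.590710
converged: |Δa| < 1e-12 after 5 iterations
sag = a·(cosh(S/(2a)) − 1) = 31.590710·(cosh(1.577410) − 1) = 48.158565
T_max/T_min = cosh(S/(2a)) = 2.524453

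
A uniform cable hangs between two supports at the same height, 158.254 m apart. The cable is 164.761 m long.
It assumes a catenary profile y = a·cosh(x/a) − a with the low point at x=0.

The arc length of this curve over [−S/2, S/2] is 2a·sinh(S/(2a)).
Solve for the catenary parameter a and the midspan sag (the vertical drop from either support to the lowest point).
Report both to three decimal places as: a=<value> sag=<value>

a=160.281 sag=19.932

seed: a₀ = √(S³/(24(L−S))) = √(158.254³/(24·6.507)) = 159.307426
iter 1: u=0.496694  f(a)=+8.074e-02  f'(a)=-8.372e-02  a ← 159.307426 − (+8.074e-02/-8.372e-02) = 160.271763
iter 2: u=0.493705  f(a)=+7.390e-04  f'(a)=-8.220e-02  a ← 160.271763 − (+7.390e-04/-8.220e-02) = 160.280753
iter 3: u=0.493677  f(a)=+6.318e-08  f'(a)=-8.218e-02  a ← 160.280753 − (+6.318e-08/-8.218e-02) = 160.280754
iter 4: u=0.493677  f(a)=+0.000e+00  f'(a)=-8.218e-02  a ← 160.280754 − (+0.000e+00/-8.218e-02) = 160.280754
converged: |Δa| < 1e-12 after 4 iterations
sag = a·(cosh(S/(2a)) − 1) = 160.280754·(cosh(0.493677) − 1) = 19.931529
T_max/T_min = cosh(S/(2a)) = 1.124354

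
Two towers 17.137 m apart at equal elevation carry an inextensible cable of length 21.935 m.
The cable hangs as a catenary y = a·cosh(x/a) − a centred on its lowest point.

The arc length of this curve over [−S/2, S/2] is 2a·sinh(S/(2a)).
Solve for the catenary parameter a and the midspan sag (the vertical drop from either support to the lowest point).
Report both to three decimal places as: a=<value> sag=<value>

seed: a₀ = √(S³/(24(L−S))) = √(17.137³/(24·4.798)) = 6.610989
iter 1: u=1.296100  f(a)=+4.195e-01  f'(a)=-1.710e+00  a ← 6.610989 − (+4.195e-01/-1.710e+00) = 6.856247
iter 2: u=1.249736  f(a)=+2.447e-02  f'(a)=-1.516e+00  a ← 6.856247 − (+2.447e-02/-1.516e+00) = 6.872390
iter 3: u=1.246801  f(a)=+9.473e-05  f'(a)=-1.504e+00  a ← 6.872390 − (+9.473e-05/-1.504e+00) = 6.872453
iter 4: u=1.246789  f(a)=+1.431e-09  f'(a)=-1.504e+00  a ← 6.872453 − (+1.431e-09/-1.504e+00) = 6.872453
iter 5: u=1.246789  f(a)=+0.000e+00  f'(a)=-1.504e+00  a ← 6.872453 − (+0.000e+00/-1.504e+00) = 6.872453
converged: |Δa| < 1e-12 after 5 iterations
sag = a·(cosh(S/(2a)) − 1) = 6.872453·(cosh(1.246789) − 1) = 6.070370
T_max/T_min = cosh(S/(2a)) = 1.883290

a=6.872 sag=6.070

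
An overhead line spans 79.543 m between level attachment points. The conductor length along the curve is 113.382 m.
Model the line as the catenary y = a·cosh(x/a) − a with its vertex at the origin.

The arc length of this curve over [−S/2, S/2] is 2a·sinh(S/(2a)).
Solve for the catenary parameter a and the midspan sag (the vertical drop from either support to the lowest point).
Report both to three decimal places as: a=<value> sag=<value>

seed: a₀ = √(S³/(24(L−S))) = √(79.543³/(24·33.839)) = 24.893649
iter 1: u=1.597656  f(a)=+4.591e+00  f'(a)=-3.479e+00  a ← 24.893649 − (+4.591e+00/-3.479e+00) = 26.213207
iter 2: u=1.517231  f(a)=+3.903e-01  f'(a)=-2.910e+00  a ← 26.213207 − (+3.903e-01/-2.910e+00) = 26.347304
iter 3: u=1.509509  f(a)=+3.400e-03  f'(a)=-2.860e+00  a ← 26.347304 − (+3.400e-03/-2.860e+00) = 26.348493
iter 4: u=1.509441  f(a)=+2.630e-07  f'(a)=-2.859e+00  a ← 26.348493 − (+2.630e-07/-2.859e+00) = 26.348493
iter 5: u=1.509441  f(a)=+0.000e+00  f'(a)=-2.859e+00  a ← 26.348493 − (+0.000e+00/-2.859e+00) = 26.348493
converged: |Δa| < 1e-12 after 5 iterations
sag = a·(cosh(S/(2a)) − 1) = 26.348493·(cosh(1.509441) − 1) = 36.166406
T_max/T_min = cosh(S/(2a)) = 2.372618

a=26.348 sag=36.166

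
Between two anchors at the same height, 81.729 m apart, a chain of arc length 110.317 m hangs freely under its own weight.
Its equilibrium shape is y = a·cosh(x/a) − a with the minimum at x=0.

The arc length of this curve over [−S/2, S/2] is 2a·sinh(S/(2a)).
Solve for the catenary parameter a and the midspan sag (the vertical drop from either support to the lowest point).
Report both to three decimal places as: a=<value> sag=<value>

seed: a₀ = √(S³/(24(L−S))) = √(81.729³/(24·28.588)) = 28.207641
iter 1: u=1.448703  f(a)=+3.154e+00  f'(a)=-2.486e+00  a ← 28.207641 − (+3.154e+00/-2.486e+00) = 29.476706
iter 2: u=1.386332  f(a)=+2.254e-01  f'(a)=-2.142e+00  a ← 29.476706 − (+2.254e-01/-2.142e+00) = 29.581918
iter 3: u=1.381401  f(a)=+1.346e-03  f'(a)=-2.116e+00  a ← 29.581918 − (+1.346e-03/-2.116e+00) = 29.582554
iter 4: u=1.381372  f(a)=+4.865e-08  f'(a)=-2.116e+00  a ← 29.582554 − (+4.865e-08/-2.116e+00) = 29.582554
iter 5: u=1.381372  f(a)=+1.421e-14  f'(a)=-2.116e+00  a ← 29.582554 − (+1.421e-14/-2.116e+00) = 29.582554
converged: |Δa| < 1e-12 after 5 iterations
sag = a·(cosh(S/(2a)) − 1) = 29.582554·(cosh(1.381372) − 1) = 33.008081
T_max/T_min = cosh(S/(2a)) = 2.115795

a=29.583 sag=33.008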